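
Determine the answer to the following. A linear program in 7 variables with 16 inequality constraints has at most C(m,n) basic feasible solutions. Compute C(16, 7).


Each vertex corresponds to some choice of n active constraints out of m, so the number of vertices is at most C(m, n) = m! / (n!(m-n)!).
m = 16, n = 7
Numerator: 16 * 15 * 14 * 13 * 12 * 11 * 10
Denominator: 7! = 5040
C(16, 7) = 11440


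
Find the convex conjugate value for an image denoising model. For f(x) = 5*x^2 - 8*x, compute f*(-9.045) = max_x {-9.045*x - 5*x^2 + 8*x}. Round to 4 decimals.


f*(y) = sup_x {y*x - a*x^2 - b*x} = sup_x {(y-b)*x - a*x^2}
FOC: (y - b) - 2a*x = 0 => x* = (y - b)/(2a)
x* = (-9.045 + 8)/(2*5) = -0.1045
f*(-9.045) = (y-b)^2/(4a) = (-9.045 + 8)^2/(4*5)
= 1.092/20 = 0.0546


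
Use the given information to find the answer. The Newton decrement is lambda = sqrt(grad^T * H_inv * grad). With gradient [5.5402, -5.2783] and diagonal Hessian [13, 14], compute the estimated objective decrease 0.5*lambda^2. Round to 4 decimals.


Step 1: H is diagonal, so H^(-1) * g = [0.4262, -0.377].
Step 2: g^T H^(-1) g = sum_i g_i^2 / H_ii
  = (5.5402)^2/13 + (-5.2783)^2/14
  = 2.3611 + 1.99 = 4.3511
Step 3: Objective decrease = 0.5 * g^T H^(-1) g = 2.1755


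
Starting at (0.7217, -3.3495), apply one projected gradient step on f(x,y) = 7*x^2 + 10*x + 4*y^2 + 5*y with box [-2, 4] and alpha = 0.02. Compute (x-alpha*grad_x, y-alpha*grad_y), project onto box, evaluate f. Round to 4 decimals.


Step 1: Compute gradient at (0.7217, -3.3495).
grad_x = 2*7*0.7217 + 10 = 20.1038
grad_y = 2*4*-3.3495 + 5 = -21.796
Step 2: Gradient step.
x_raw = 0.7217 - 0.02*20.1038 = 0.3196
y_raw = -3.3495 - 0.02*-21.796 = -2.9136
Step 3: Project onto [-2, 4].
x_proj = clip(0.3196) = 0.3196
y_proj = clip(-2.9136) = -2.0
Step 4: Evaluate f.
f(0.3196, -2.0) = 9.9114


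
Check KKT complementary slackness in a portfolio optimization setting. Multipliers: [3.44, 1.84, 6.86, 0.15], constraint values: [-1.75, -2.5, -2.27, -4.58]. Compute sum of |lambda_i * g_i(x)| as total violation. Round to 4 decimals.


KKT complementary slackness check:
lambda_1 * g_1 = 3.44 * -1.75 = -6.02
lambda_2 * g_2 = 1.84 * -2.5 = -4.6
lambda_3 * g_3 = 6.86 * -2.27 = -15.5722
lambda_4 * g_4 = 0.15 * -4.58 = -0.687
Total violation = 6.02 + 4.6 + 15.5722 + 0.687 = 26.8792


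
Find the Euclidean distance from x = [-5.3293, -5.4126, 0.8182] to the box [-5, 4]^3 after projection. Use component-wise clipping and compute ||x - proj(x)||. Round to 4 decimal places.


Project each component onto [-5, 4].
clip(-5.3293) = -5.0, clip(-5.4126) = -5.0, clip(0.8182) = 0.8182
Projection = [-5.0, -5.0, 0.8182]
Squared diffs: [0.1084, 0.1702, 0.0]
Distance = sqrt(0.2786) = 0.5279


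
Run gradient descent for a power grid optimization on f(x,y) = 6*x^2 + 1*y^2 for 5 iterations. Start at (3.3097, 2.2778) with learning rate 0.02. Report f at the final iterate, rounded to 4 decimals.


Gradient descent on f(x,y) = 6*x^2 + 1*y^2.
Starting point: (3.3097, 2.2778), alpha = 0.02
Step 1: grad_x = 2*6*3.3097 = 39.7164, grad_y = 2*1*2.2778 = 4.5556
  x_1 = 3.3097 - 0.02*39.7164 = 2.5154
  y_1 = 2.2778 - 0.02*4.5556 = 2.1867
Step 2: grad_x = 2*6*2.5154 = 30.1845, grad_y = 2*1*2.1867 = 4.3734
  x_2 = 2.5154 - 0.02*30.1845 = 1.9117
  y_2 = 2.1867 - 0.02*4.3734 = 2.0992
Step 3: grad_x = 2*6*1.9117 = 22.9402, grad_y = 2*1*2.0992 = 4.1984
  x_3 = 1.9117 - 0.02*22.9402 = 1.4529
  y_3 = 2.0992 - 0.02*4.1984 = 2.0153
Step 4: grad_x = 2*6*1.4529 = 17.4345, grad_y = 2*1*2.0153 = 4.0305
  x_4 = 1.4529 - 0.02*17.4345 = 1.1042
  y_4 = 2.0153 - 0.02*4.0305 = 1.9346
Step 5: grad_x = 2*6*1.1042 = 13.2503, grad_y = 2*1*1.9346 = 3.8693
  x_5 = 1.1042 - 0.02*13.2503 = 0.8392
  y_5 = 1.9346 - 0.02*3.8693 = 1.8573
f(0.8392, 1.8573) = 6*0.8392^2 + 1*1.8573^2 = 7.6748


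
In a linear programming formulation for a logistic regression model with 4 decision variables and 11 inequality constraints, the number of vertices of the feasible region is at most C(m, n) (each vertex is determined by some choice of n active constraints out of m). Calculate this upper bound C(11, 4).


Each vertex corresponds to some choice of n active constraints out of m, so the number of vertices is at most C(m, n) = m! / (n!(m-n)!).
m = 11, n = 4
Numerator: 11 * 10 * 9 * 8
Denominator: 4! = 24
C(11, 4) = 330


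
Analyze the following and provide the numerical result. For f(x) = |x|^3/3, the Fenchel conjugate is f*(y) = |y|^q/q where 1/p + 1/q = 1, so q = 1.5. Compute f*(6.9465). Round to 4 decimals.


The conjugate exponent q satisfies 1/p + 1/q = 1.
p = 3, so q = 3/(3 - 1) = 1.5
|y|^q = 6.9465^1.5 = 18.3083
f*(6.9465) = 18.3083 / 1.5 = 12.2056


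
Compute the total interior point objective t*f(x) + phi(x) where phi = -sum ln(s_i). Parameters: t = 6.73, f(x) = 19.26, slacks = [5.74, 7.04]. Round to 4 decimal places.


Step 1: Compute log-barrier.
ln values: [1.7475, 1.9516]
phi = -(1.7475 + 1.9516) = -3.6991
Step 2: Compute augmented objective.
t*f(x) = 6.73*19.26 = 129.6198
Total = 129.6198 - 3.6991 = 125.9207


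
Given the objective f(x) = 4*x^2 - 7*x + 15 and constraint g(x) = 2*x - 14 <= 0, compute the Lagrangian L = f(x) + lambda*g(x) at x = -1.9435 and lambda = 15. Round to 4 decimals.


Step 1: Evaluate f(x).
f(-1.9435) = 4*(-1.9435)^2 - 7*(-1.9435) + 15 = 43.7133
Step 2: Evaluate g(x).
g(-1.9435) = 2*-1.9435 - 14 = -17.887
Step 3: Compute Lagrangian.
L = 43.7133 + 15*-17.887 = -224.5917


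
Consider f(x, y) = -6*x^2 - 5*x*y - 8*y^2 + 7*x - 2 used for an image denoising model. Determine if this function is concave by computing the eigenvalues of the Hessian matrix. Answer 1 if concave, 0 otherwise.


The Hessian of f(x,y) = -6*x^2 - 5*x*y - 8*y^2 + 7*x - 2 is:
H = [[-12, -5], [-5, -16]]
Trace = -12 - 16 = -28
Determinant = -12*-16 - (-5)^2 = 167
Discriminant = (-28)^2 - 4*167 = 116.0
Eigenvalues: lambda_1 = -19.3852, lambda_2 = -8.6148
The function is concave.

1


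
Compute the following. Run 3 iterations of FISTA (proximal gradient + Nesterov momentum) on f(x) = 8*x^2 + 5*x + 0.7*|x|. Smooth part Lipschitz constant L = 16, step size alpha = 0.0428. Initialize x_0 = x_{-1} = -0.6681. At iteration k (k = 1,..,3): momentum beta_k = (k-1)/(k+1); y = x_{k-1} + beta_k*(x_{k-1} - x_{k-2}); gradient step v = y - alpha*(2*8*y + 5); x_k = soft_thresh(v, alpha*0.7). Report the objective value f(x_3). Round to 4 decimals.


FISTA on f(x) = 8*x^2 + 5*x + 0.7*|x|
L = 16, alpha = 0.0428
Iteration 1: beta = 0.0, y = -0.6681 + 0.0*(-0.6681 + 0.6681) = -0.6681
  grad(y) = -5.6896, v = y - alpha*grad = -0.4246
  prox(v) = soft_thresh(-0.4246, 0.03) = -0.3946
Iteration 2: beta = 0.3333, y = -0.3946 + 0.3333*(-0.3946 + 0.6681) = -0.3035
  grad(y) = 0.1445, v = y - alpha*grad = -0.3097
  prox(v) = soft_thresh(-0.3097, 0.03) = -0.2797
Iteration 3: beta = 0.5, y = -0.2797 + 0.5*(-0.2797 + 0.3946) = -0.2222
  grad(y) = 1.4444, v = y - alpha*grad = -0.284
  prox(v) = soft_thresh(-0.284, 0.03) = -0.2541
f(x_3) = 8*(-0.2541)^2 + 5*(-0.2541) + 0.7*|-0.2541| = -0.5761


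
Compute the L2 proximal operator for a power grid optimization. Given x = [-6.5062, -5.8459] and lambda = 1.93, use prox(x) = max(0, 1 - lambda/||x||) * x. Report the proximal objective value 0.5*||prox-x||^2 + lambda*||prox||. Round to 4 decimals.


Step 1: Compute ||x||.
||x|| = 8.7467
Step 2: Compute scaling factor.
scale = max(0, 1 - 1.93/8.7467) = 0.7793
Step 3: prox(x) = [-5.0706, -4.556]
||prox(x)|| = 6.8167
Step 4: Proximal objective.
0.5*||prox-x||^2 = 1.8625
lambda*||prox|| = 13.1562
Total = 15.0187


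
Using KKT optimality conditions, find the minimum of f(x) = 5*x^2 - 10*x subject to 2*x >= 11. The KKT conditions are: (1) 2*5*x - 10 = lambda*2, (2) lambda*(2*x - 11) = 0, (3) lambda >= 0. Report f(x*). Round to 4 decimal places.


Step 1: Try lambda = 0 (constraint inactive).
x_unc = 10/(2*5) = 1.0
Check: 2*1.0 = 2.0 < 11 -- violated!
Step 2: Constraint must be active: 2*x = 11
x* = 11/2 = 5.5
lambda = (2*5*5.5 - 10)/2 = 22.5
Step 3: Compute optimal value.
f(x*) = 5*5.5^2 - 10*5.5 = 96.25


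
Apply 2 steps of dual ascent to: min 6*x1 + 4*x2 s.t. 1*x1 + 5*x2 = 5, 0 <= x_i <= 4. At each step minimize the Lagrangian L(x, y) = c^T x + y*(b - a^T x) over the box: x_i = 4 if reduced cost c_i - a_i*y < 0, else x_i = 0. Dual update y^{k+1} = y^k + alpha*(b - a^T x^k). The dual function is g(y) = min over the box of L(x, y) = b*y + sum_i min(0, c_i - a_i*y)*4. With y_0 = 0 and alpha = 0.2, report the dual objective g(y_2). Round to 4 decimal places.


Dual ascent for LP: min 6*x1 + 4*x2, 1*x1 + 5*x2 = 5, 0 <= x_i <= 4
Step 1: y^k = 0.0, reduced costs: (6.0, 4.0)
  x^k = (0.0, 0.0), subgradient = b - a^T x = 5.0
  y^{k+1} = 0.0 + 0.2*5.0 = 1.0
Step 2: y^k = 1.0, reduced costs: (5.0, -1.0)
  x^k = (0.0, 4.0), subgradient = b - a^T x = -15.0
  y^{k+1} = 1.0 + 0.2*-15.0 = -2.0
Dual objective at y_2 = -2.0: reduced costs (8.0, 14.0), box minimizer x = (0.0, 0.0)
g(y_2) = b*y + (c1 - a1*y)*x1 + (c2 - a2*y)*x2 = 5*(-2.0) + 8.0*0.0 + 14.0*0.0 = -10.0 + 0.0 + 0.0 = -10.0


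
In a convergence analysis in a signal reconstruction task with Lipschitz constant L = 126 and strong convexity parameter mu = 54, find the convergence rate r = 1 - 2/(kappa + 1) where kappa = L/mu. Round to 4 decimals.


Step 1: Compute the condition number.
kappa = L/mu = 126/54 = 2.3333
Step 2: Compute the convergence rate.
r = 1 - 2/(kappa + 1) = 1 - 2*mu/(L + mu) = (L - mu)/(L + mu) = 72/180 = 0.4


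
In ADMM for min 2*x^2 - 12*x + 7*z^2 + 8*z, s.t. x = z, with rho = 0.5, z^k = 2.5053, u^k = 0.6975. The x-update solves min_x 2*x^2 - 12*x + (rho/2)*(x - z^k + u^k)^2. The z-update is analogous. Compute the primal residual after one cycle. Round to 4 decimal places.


ADMM iteration with rho = 0.5, z^k = 2.5053, u^k = 0.6975
Step 1: x-update.
Minimize 2*x^2 - 12*x + (0.5/2)*(x - 2.5053 + 0.6975)^2
FOC: (2*2 + 0.5)*x = 12 + 0.5*(2.5053 - 0.6975)
x^{k+1} = 2.8675
Step 2: z-update.
Minimize 7*z^2 + 8*z + (0.5/2)*(2.8675 - z + 0.6975)^2
FOC: (2*7 + 0.5)*z = -8 + 0.5*(2.8675 + 0.6975)
z^{k+1} = -0.4288
Step 3: u-update.
u^{k+1} = 0.6975 + 2.8675 + 0.4288 = 3.9938
Step 4: Primal residual = |2.8675 + 0.4288| = 3.2963


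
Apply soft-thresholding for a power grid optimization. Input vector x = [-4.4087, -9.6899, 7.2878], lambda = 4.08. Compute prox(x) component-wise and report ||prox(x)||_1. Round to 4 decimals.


Soft-thresholding with lambda = 4.08:
prox(-4.4087) = sign(-4.4087)*max(|-4.4087| - 4.08, 0) = -0.3287
prox(-9.6899) = sign(-9.6899)*max(|-9.6899| - 4.08, 0) = -5.6099
prox(7.2878) = sign(7.2878)*max(|7.2878| - 4.08, 0) = 3.2078
prox(x) = [-0.3287, -5.6099, 3.2078]
||prox(x)||_1 = 0.3287 + 5.6099 + 3.2078 = 9.1464


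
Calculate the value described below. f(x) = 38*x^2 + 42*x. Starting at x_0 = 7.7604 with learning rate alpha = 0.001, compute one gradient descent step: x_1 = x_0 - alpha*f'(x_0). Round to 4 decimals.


We compute the gradient at x_0 and apply the update.
f'(x) = 76*x + 42
f'(7.7604) = 76*7.7604 + 42 = 631.7904
x_1 = 7.7604 - 0.001*631.7904 = 7.1286


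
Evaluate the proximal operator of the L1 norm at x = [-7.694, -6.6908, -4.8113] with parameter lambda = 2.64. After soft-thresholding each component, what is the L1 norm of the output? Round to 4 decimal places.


Soft-thresholding with lambda = 2.64:
prox(-7.694) = sign(-7.694)*max(|-7.694| - 2.64, 0) = -5.054
prox(-6.6908) = sign(-6.6908)*max(|-6.6908| - 2.64, 0) = -4.0508
prox(-4.8113) = sign(-4.8113)*max(|-4.8113| - 2.64, 0) = -2.1713
prox(x) = [-5.054, -4.0508, -2.1713]
||prox(x)||_1 = 5.054 + 4.0508 + 2.1713 = 11.2761


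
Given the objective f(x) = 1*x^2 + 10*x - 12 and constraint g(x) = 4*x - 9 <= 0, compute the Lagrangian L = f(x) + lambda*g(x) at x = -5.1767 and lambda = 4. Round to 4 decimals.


Step 1: Evaluate f(x).
f(-5.1767) = 1*(-5.1767)^2 + 10*(-5.1767) - 12 = -36.9688
Step 2: Evaluate g(x).
g(-5.1767) = 4*-5.1767 - 9 = -29.7068
Step 3: Compute Lagrangian.
L = -36.9688 + 4*-29.7068 = -155.796


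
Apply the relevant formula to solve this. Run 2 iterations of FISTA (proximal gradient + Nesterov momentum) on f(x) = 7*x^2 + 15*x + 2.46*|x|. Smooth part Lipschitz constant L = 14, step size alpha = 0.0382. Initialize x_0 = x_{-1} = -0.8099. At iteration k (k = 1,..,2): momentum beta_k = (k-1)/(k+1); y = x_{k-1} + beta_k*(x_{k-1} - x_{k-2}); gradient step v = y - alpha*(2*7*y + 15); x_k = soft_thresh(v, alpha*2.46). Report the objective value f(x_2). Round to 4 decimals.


FISTA on f(x) = 7*x^2 + 15*x + 2.46*|x|
L = 14, alpha = 0.0382
Iteration 1: beta = 0.0, y = -0.8099 + 0.0*(-0.8099 + 0.8099) = -0.8099
  grad(y) = 3.6614, v = y - alpha*grad = -0.9498
  prox(v) = soft_thresh(-0.9498, 0.094) = -0.8558
Iteration 2: beta = 0.3333, y = -0.8558 + 0.3333*(-0.8558 + 0.8099) = -0.8711
  grad(y) = 2.8047, v = y - alpha*grad = -0.9782
  prox(v) = soft_thresh(-0.9782, 0.094) = -0.8843
f(x_2) = 7*(-0.8843)^2 + 15*(-0.8843) + 2.46*|-0.8843| = -5.6152


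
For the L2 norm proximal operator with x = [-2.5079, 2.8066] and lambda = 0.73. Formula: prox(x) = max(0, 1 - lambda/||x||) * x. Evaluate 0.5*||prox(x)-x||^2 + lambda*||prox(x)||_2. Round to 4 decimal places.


Step 1: Compute ||x||.
||x|| = 3.7638
Step 2: Compute scaling factor.
scale = max(0, 1 - 0.73/3.7638) = 0.806
Step 3: prox(x) = [-2.0215, 2.2623]
||prox(x)|| = 3.0338
Step 4: Proximal objective.
0.5*||prox-x||^2 = 0.2665
lambda*||prox|| = 2.2147
Total = 2.4812


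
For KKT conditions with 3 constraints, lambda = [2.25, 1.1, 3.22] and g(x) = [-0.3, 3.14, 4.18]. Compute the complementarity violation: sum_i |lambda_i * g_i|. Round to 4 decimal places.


KKT complementary slackness check:
lambda_1 * g_1 = 2.25 * -0.3 = -0.675
lambda_2 * g_2 = 1.1 * 3.14 = 3.454
lambda_3 * g_3 = 3.22 * 4.18 = 13.4596
Total violation = 0.675 + 3.454 + 13.4596 = 17.5886


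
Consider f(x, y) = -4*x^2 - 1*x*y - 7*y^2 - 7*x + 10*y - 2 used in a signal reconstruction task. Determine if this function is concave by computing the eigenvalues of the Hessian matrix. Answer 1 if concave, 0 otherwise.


The Hessian of f(x,y) = -4*x^2 - 1*x*y - 7*y^2 - 7*x + 10*y - 2 is:
H = [[-8, -1], [-1, -14]]
Trace = -8 - 14 = -22
Determinant = -8*-14 - (-1)^2 = 111
Discriminant = (-22)^2 - 4*111 = 40.0
Eigenvalues: lambda_1 = -14.1623, lambda_2 = -7.8377
The function is concave.

1


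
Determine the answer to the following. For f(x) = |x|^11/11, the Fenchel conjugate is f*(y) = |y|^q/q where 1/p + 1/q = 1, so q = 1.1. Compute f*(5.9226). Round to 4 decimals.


The conjugate exponent q satisfies 1/p + 1/q = 1.
p = 11, so q = 11/(11 - 1) = 1.1
|y|^q = 5.9226^1.1 = 7.0756
f*(5.9226) = 7.0756 / 1.1 = 6.4324


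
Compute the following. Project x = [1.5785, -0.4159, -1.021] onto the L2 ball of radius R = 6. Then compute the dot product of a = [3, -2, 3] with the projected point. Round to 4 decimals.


Step 1: Compute ||x|| (intermediates to 6 decimals).
||x|| = sqrt(1.5785^2 + (-0.4159)^2 + (-1.021)^2) = 1.925377
Step 2: Project.
Since ||x|| <= R, proj = x (no scaling needed).
proj(x) = [1.5785, -0.4159, -1.021]
Step 3: Dot product.
a^T * proj(x) = 3*1.5785 - 2*(-0.4159) + 3*(-1.021) = 2.5043


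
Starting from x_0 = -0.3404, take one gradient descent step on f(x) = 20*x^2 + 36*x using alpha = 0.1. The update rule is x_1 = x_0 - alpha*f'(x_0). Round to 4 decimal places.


We compute the gradient at x_0 and apply the update.
f'(x) = 40*x + 36
f'(-0.3404) = 40*-0.3404 + 36 = 22.384
x_1 = -0.3404 - 0.1*22.384 = -2.5788


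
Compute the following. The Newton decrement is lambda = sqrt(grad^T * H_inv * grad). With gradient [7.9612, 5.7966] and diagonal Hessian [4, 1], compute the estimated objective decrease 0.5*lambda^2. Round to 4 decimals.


Step 1: H is diagonal, so H^(-1) * g = [1.9903, 5.7966].
Step 2: g^T H^(-1) g = sum_i g_i^2 / H_ii
  = (7.9612)^2/4 + (5.7966)^2/1
  = 15.8452 + 33.6006 = 49.4457
Step 3: Objective decrease = 0.5 * g^T H^(-1) g = 24.7229


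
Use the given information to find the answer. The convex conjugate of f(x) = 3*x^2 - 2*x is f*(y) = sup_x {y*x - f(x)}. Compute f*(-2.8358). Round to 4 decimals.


f*(y) = sup_x {y*x - a*x^2 - b*x} = sup_x {(y-b)*x - a*x^2}
FOC: (y - b) - 2a*x = 0 => x* = (y - b)/(2a)
x* = (-2.8358 + 2)/(2*3) = -0.1393
f*(-2.8358) = (y-b)^2/(4a) = (-2.8358 + 2)^2/(4*3)
= 0.6986/12 = 0.0582


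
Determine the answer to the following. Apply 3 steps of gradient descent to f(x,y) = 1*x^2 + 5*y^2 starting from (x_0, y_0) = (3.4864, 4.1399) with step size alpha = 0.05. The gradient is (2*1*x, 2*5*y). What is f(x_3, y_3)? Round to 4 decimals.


Gradient descent on f(x,y) = 1*x^2 + 5*y^2.
Starting point: (3.4864, 4.1399), alpha = 0.05
Step 1: grad_x = 2*1*3.4864 = 6.9728, grad_y = 2*5*4.1399 = 41.399
  x_1 = 3.4864 - 0.05*6.9728 = 3.1378
  y_1 = 4.1399 - 0.05*41.399 = 2.07
Step 2: grad_x = 2*1*3.1378 = 6.2755, grad_y = 2*5*2.07 = 20.6995
  x_2 = 3.1378 - 0.05*6.2755 = 2.824
  y_2 = 2.07 - 0.05*20.6995 = 1.035
Step 3: grad_x = 2*1*2.824 = 5.648, grad_y = 2*5*1.035 = 10.3498
  x_3 = 2.824 - 0.05*5.648 = 2.5416
  y_3 = 1.035 - 0.05*10.3498 = 0.5175
f(2.5416, 0.5175) = 1*2.5416^2 + 5*0.5175^2 = 7.7986


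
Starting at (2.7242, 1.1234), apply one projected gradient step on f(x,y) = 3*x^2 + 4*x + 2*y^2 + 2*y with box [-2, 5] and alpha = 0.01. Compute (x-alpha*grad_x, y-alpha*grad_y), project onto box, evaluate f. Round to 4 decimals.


Step 1: Compute gradient at (2.7242, 1.1234).
grad_x = 2*3*2.7242 + 4 = 20.3452
grad_y = 2*2*1.1234 + 2 = 6.4936
Step 2: Gradient step.
x_raw = 2.7242 - 0.01*20.3452 = 2.5207
y_raw = 1.1234 - 0.01*6.4936 = 1.0585
Step 3: Project onto [-2, 5].
x_proj = clip(2.5207) = 2.5207
y_proj = clip(1.0585) = 1.0585
Step 4: Evaluate f.
f(2.5207, 1.0585) = 33.5031


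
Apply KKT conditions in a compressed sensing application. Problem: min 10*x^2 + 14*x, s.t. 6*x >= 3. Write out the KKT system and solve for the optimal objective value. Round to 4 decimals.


Step 1: Try lambda = 0 (constraint inactive).
x_unc = -14/(2*10) = -0.7
Check: 6*-0.7 = -4.2 < 3 -- violated!
Step 2: Constraint must be active: 6*x = 3
x* = 3/6 = 0.5
lambda = (2*10*0.5 + 14)/6 = 4.0
Step 3: Compute optimal value.
f(x*) = 10*0.5^2 + 14*0.5 = 9.5


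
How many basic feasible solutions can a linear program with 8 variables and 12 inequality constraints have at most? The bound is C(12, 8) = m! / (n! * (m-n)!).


Each vertex corresponds to some choice of n active constraints out of m, so the number of vertices is at most C(m, n) = m! / (n!(m-n)!).
m = 12, n = 8
Numerator: 12 * 11 * 10 * 9 * 8 * 7 * 6 * 5
Denominator: 8! = 40320
C(12, 8) = 495


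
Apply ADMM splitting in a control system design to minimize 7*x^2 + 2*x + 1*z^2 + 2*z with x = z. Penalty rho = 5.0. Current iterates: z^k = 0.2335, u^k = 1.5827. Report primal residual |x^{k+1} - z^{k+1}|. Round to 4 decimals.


ADMM iteration with rho = 5.0, z^k = 0.2335, u^k = 1.5827
Step 1: x-update.
Minimize 7*x^2 + 2*x + (5.0/2)*(x - 0.2335 + 1.5827)^2
FOC: (2*7 + 5.0)*x = -2 + 5.0*(0.2335 - 1.5827)
x^{k+1} = -0.4603
Step 2: z-update.
Minimize 1*z^2 + 2*z + (5.0/2)*(-0.4603 - z + 1.5827)^2
FOC: (2*1 + 5.0)*z = -2 + 5.0*(-0.4603 + 1.5827)
z^{k+1} = 0.516
Step 3: u-update.
u^{k+1} = 1.5827 - 0.4603 - 0.516 = 0.6064
Step 4: Primal residual = |-0.4603 - 0.516| = 0.9763


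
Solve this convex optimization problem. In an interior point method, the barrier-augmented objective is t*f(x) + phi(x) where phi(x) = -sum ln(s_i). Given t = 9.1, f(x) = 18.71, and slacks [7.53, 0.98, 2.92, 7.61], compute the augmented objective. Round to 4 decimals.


Step 1: Compute log-barrier.
ln values: [2.0189, -0.0202, 1.0716, 2.0295]
phi = -(2.0189 - 0.0202 + 1.0716 + 2.0295) = -5.0997
Step 2: Compute augmented objective.
t*f(x) = 9.1*18.71 = 170.261
Total = 170.261 - 5.0997 = 165.1613


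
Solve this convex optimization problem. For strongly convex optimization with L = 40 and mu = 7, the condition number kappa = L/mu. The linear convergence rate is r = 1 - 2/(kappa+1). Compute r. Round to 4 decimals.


Step 1: Compute the condition number.
kappa = L/mu = 40/7 = 5.7143
Step 2: Compute the convergence rate.
r = 1 - 2/(kappa + 1) = 1 - 2*mu/(L + mu) = (L - mu)/(L + mu) = 33/47 = 0.7021


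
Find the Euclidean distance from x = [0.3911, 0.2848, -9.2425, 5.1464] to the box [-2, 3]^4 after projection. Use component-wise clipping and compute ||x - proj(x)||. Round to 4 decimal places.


Project each component onto [-2, 3].
clip(0.3911) = 0.3911, clip(0.2848) = 0.2848, clip(-9.2425) = -2.0, clip(5.1464) = 3.0
Projection = [0.3911, 0.2848, -2.0, 3.0]
Squared diffs: [0.0, 0.0, 52.4538, 4.607]
Distance = sqrt(57.0608) = 7.5539


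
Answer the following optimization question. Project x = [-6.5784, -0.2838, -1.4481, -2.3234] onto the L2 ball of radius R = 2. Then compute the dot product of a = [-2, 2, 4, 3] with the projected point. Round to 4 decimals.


Step 1: Compute ||x|| (intermediates to 6 decimals).
||x|| = sqrt((-6.5784)^2 + (-0.2838)^2 + (-1.4481)^2 + (-2.3234)^2) = 7.130994
Step 2: Project.
Since ||x|| > R, scale = R/||x|| = 2/7.130994 = 0.280466, proj(x) = scale * x
proj(x) = [-1.845018, -0.079596, -0.406143, -0.651635]
Step 3: Dot product.
a^T * proj(x) = -2*(-1.845018) + 2*(-0.079596) + 4*(-0.406143) + 3*(-0.651635) = -0.0486


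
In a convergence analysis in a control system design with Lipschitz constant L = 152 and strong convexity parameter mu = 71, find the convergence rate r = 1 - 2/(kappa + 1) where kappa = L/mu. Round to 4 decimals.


Step 1: Compute the condition number.
kappa = L/mu = 152/71 = 2.1408
Step 2: Compute the convergence rate.
r = 1 - 2/(kappa + 1) = 1 - 2*mu/(L + mu) = (L - mu)/(L + mu) = 81/223 = 0.3632


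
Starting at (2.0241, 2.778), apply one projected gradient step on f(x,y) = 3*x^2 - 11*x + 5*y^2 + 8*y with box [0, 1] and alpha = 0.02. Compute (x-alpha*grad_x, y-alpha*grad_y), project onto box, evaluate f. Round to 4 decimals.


Step 1: Compute gradient at (2.0241, 2.778).
grad_x = 2*3*2.0241 - 11 = 1.1446
grad_y = 2*5*2.778 + 8 = 35.78
Step 2: Gradient step.
x_raw = 2.0241 - 0.02*1.1446 = 2.0012
y_raw = 2.778 - 0.02*35.78 = 2.0624
Step 3: Project onto [0, 1].
x_proj = clip(2.0012) = 1.0
y_proj = clip(2.0624) = 1.0
Step 4: Evaluate f.
f(1.0, 1.0) = 5.0


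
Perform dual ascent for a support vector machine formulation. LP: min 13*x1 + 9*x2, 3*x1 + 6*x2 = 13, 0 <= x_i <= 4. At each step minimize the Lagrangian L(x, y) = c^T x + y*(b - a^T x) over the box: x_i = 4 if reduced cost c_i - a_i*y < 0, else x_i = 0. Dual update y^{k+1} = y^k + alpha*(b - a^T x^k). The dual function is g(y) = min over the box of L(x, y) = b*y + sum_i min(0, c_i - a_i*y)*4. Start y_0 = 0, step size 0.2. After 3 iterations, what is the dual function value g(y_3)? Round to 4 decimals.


Dual ascent for LP: min 13*x1 + 9*x2, 3*x1 + 6*x2 = 13, 0 <= x_i <= 4
Step 1: y^k = 0.0, reduced costs: (13.0, 9.0)
  x^k = (0.0, 0.0), subgradient = b - a^T x = 13.0
  y^{k+1} = 0.0 + 0.2*13.0 = 2.6
Step 2: y^k = 2.6, reduced costs: (5.2, -6.6)
  x^k = (0.0, 4.0), subgradient = b - a^T x = -11.0
  y^{k+1} = 2.6 + 0.2*-11.0 = 0.4
Step 3: y^k = 0.4, reduced costs: (11.8, 6.6)
  x^k = (0.0, 0.0), subgradient = b - a^T x = 13.0
  y^{k+1} = 0.4 + 0.2*13.0 = 3.0
Dual objective at y_3 = 3.0: reduced costs (4.0, -9.0), box minimizer x = (0.0, 4.0)
g(y_3) = b*y + (c1 - a1*y)*x1 + (c2 - a2*y)*x2 = 13*3.0 + 4.0*0.0 + (-9.0)*4.0 = 39.0 + 0.0 - 36.0 = 3.0


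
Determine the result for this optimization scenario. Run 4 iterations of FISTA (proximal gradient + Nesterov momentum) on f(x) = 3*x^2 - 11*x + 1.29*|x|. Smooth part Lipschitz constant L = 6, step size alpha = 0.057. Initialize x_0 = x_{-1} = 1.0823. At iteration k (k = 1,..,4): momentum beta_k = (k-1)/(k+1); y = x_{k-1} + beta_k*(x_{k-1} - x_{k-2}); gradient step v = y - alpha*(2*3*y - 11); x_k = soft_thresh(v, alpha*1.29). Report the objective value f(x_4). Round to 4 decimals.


FISTA on f(x) = 3*x^2 - 11*x + 1.29*|x|
L = 6, alpha = 0.057
Iteration 1: beta = 0.0, y = 1.0823 + 0.0*(1.0823 - 1.0823) = 1.0823
  grad(y) = -4.5062, v = y - alpha*grad = 1.3392
  prox(v) = soft_thresh(1.3392, 0.0735) = 1.2656
Iteration 2: beta = 0.3333, y = 1.2656 + 0.3333*(1.2656 - 1.0823) = 1.3267
  grad(y) = -3.0396, v = y - alpha*grad = 1.5
  prox(v) = soft_thresh(1.5, 0.0735) = 1.4265
Iteration 3: beta = 0.5, y = 1.4265 + 0.5*(1.4265 - 1.2656) = 1.5069
  grad(y) = -1.9587, v = y - alpha*grad = 1.6185
  prox(v) = soft_thresh(1.6185, 0.0735) = 1.545
Iteration 4: beta = 0.6, y = 1.545 + 0.6*(1.545 - 1.4265) = 1.6161
  grad(y) = -1.3033, v = y - alpha*grad = 1.6904
  prox(v) = soft_thresh(1.6904, 0.0735) = 1.6169
f(x_4) = 3*1.6169^2 - 11*1.6169 + 1.29*|1.6169| = -7.857


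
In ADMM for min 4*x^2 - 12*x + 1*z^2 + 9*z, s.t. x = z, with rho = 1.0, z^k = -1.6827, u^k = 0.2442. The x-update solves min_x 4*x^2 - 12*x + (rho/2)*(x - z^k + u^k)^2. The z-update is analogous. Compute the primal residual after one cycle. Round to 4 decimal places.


ADMM iteration with rho = 1.0, z^k = -1.6827, u^k = 0.2442
Step 1: x-update.
Minimize 4*x^2 - 12*x + (1.0/2)*(x + 1.6827 + 0.2442)^2
FOC: (2*4 + 1.0)*x = 12 + 1.0*(-1.6827 - 0.2442)
x^{k+1} = 1.1192
Step 2: z-update.
Minimize 1*z^2 + 9*z + (1.0/2)*(1.1192 - z + 0.2442)^2
FOC: (2*1 + 1.0)*z = -9 + 1.0*(1.1192 + 0.2442)
z^{k+1} = -2.5455
Step 3: u-update.
u^{k+1} = 0.2442 + 1.1192 + 2.5455 = 3.909
Step 4: Primal residual = |1.1192 + 2.5455| = 3.6648


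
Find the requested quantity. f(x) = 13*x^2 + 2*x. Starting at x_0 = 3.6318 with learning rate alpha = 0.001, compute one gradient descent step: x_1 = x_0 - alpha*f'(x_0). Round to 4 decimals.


We compute the gradient at x_0 and apply the update.
f'(x) = 26*x + 2
f'(3.6318) = 26*3.6318 + 2 = 96.4268
x_1 = 3.6318 - 0.001*96.4268 = 3.5354


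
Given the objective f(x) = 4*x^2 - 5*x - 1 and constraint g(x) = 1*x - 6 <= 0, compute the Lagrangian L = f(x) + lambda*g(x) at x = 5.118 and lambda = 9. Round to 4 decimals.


Step 1: Evaluate f(x).
f(5.118) = 4*5.118^2 - 5*5.118 - 1 = 78.1857
Step 2: Evaluate g(x).
g(5.118) = 1*5.118 - 6 = -0.882
Step 3: Compute Lagrangian.
L = 78.1857 + 9*-0.882 = 70.2477


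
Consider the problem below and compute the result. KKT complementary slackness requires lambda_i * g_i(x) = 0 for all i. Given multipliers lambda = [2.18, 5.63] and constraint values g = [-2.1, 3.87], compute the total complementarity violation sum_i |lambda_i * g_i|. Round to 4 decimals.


KKT complementary slackness check:
lambda_1 * g_1 = 2.18 * -2.1 = -4.578
lambda_2 * g_2 = 5.63 * 3.87 = 21.7881
Total violation = 4.578 + 21.7881 = 26.3661


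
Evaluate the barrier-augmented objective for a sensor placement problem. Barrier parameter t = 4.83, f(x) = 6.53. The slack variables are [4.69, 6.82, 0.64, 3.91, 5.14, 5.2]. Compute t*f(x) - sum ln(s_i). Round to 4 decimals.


Step 1: Compute log-barrier.
ln values: [1.5454, 1.9199, -0.4463, 1.3635, 1.6371, 1.6487]
phi = -(1.5454 + 1.9199 - 0.4463 + 1.3635 + 1.6371 + 1.6487) = -7.6683
Step 2: Compute augmented objective.
t*f(x) = 4.83*6.53 = 31.5399
Total = 31.5399 - 7.6683 = 23.8716


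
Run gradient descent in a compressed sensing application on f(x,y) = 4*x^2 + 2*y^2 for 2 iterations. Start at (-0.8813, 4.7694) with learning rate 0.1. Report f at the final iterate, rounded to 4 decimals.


Gradient descent on f(x,y) = 4*x^2 + 2*y^2.
Starting point: (-0.8813, 4.7694), alpha = 0.1
Step 1: grad_x = 2*4*-0.8813 = -7.0504, grad_y = 2*2*4.7694 = 19.0776
  x_1 = -0.8813 - 0.1*-7.0504 = -0.1763
  y_1 = 4.7694 - 0.1*19.0776 = 2.8616
Step 2: grad_x = 2*4*-0.1763 = -1.4101, grad_y = 2*2*2.8616 = 11.4466
  x_2 = -0.1763 - 0.1*-1.4101 = -0.0353
  y_2 = 2.8616 - 0.1*11.4466 = 1.717
f(-0.0353, 1.717) = 4*(-0.0353)^2 + 2*1.717^2 = 5.901


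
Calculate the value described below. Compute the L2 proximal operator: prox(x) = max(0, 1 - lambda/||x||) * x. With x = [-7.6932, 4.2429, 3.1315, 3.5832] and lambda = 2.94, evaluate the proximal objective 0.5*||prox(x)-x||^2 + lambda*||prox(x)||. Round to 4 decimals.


Step 1: Compute ||x||.
||x|| = 9.9917
Step 2: Compute scaling factor.
scale = max(0, 1 - 2.94/9.9917) = 0.7058
Step 3: prox(x) = [-5.4295, 2.9944, 2.2101, 2.5289]
||prox(x)|| = 7.0517
Step 4: Proximal objective.
0.5*||prox-x||^2 = 4.3218
lambda*||prox|| = 20.732
Total = 25.0537


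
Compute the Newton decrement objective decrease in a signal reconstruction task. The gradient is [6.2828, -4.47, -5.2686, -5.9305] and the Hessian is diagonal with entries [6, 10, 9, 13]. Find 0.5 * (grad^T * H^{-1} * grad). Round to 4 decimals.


Step 1: H is diagonal, so H^(-1) * g = [1.0471, -0.447, -0.5854, -0.4562].
Step 2: g^T H^(-1) g = sum_i g_i^2 / H_ii
  = (6.2828)^2/6 + (-4.47)^2/10 + (-5.2686)^2/9 + (-5.9305)^2/13
  = 6.5789 + 1.9981 + 3.0842 + 2.7054 = 14.3667
Step 3: Objective decrease = 0.5 * g^T H^(-1) g = 7.1834


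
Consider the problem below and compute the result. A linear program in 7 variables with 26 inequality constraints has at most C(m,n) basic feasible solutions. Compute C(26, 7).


Each vertex corresponds to some choice of n active constraints out of m, so the number of vertices is at most C(m, n) = m! / (n!(m-n)!).
m = 26, n = 7
Numerator: 26 * 25 * 24 * 23 * 22 * 21 * 20
Denominator: 7! = 5040
C(26, 7) = 657800


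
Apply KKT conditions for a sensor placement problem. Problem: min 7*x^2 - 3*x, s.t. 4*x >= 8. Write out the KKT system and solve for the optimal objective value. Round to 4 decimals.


Step 1: Try lambda = 0 (constraint inactive).
x_unc = 3/(2*7) = 0.2143
Check: 4*0.2143 = 0.8572 < 8 -- violated!
Step 2: Constraint must be active: 4*x = 8
x* = 8/4 = 2.0
lambda = (2*7*2.0 - 3)/4 = 6.25
Step 3: Compute optimal value.
f(x*) = 7*2.0^2 - 3*2.0 = 22.0


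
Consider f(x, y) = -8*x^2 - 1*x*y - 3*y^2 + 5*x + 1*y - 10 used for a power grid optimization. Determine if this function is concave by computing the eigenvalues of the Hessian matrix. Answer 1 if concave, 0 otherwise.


The Hessian of f(x,y) = -8*x^2 - 1*x*y - 3*y^2 + 5*x + 1*y - 10 is:
H = [[-16, -1], [-1, -6]]
Trace = -16 - 6 = -22
Determinant = -16*-6 - (-1)^2 = 95
Discriminant = (-22)^2 - 4*95 = 104.0
Eigenvalues: lambda_1 = -16.099, lambda_2 = -5.901
The function is concave.

1


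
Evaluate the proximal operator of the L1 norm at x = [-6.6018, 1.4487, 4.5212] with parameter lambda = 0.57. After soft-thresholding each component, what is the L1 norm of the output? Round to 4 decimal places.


Soft-thresholding with lambda = 0.57:
prox(-6.6018) = sign(-6.6018)*max(|-6.6018| - 0.57, 0) = -6.0318
prox(1.4487) = sign(1.4487)*max(|1.4487| - 0.57, 0) = 0.8787
prox(4.5212) = sign(4.5212)*max(|4.5212| - 0.57, 0) = 3.9512
prox(x) = [-6.0318, 0.8787, 3.9512]
||prox(x)||_1 = 6.0318 + 0.8787 + 3.9512 = 10.8617


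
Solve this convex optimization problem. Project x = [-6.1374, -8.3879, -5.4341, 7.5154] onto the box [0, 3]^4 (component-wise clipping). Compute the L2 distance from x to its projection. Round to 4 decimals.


Project each component onto [0, 3].
clip(-6.1374) = 0.0, clip(-8.3879) = 0.0, clip(-5.4341) = 0.0, clip(7.5154) = 3.0
Projection = [0.0, 0.0, 0.0, 3.0]
Squared diffs: [37.6677, 70.3569, 29.5294, 20.3888]
Distance = sqrt(157.9428) = 12.5675


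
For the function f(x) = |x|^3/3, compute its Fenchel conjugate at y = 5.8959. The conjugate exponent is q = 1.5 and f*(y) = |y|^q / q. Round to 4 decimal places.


The conjugate exponent q satisfies 1/p + 1/q = 1.
p = 3, so q = 3/(3 - 1) = 1.5
|y|^q = 5.8959^1.5 = 14.3161
f*(5.8959) = 14.3161 / 1.5 = 9.5441


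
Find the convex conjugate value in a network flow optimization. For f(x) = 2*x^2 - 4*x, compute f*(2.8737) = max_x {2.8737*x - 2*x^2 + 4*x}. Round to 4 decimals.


f*(y) = sup_x {y*x - a*x^2 - b*x} = sup_x {(y-b)*x - a*x^2}
FOC: (y - b) - 2a*x = 0 => x* = (y - b)/(2a)
x* = (2.8737 + 4)/(2*2) = 1.7184
f*(2.8737) = (y-b)^2/(4a) = (2.8737 + 4)^2/(4*2)
= 47.2478/8 = 5.906


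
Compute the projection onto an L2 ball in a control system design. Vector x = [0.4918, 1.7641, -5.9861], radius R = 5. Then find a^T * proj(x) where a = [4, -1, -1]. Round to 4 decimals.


Step 1: Compute ||x|| (intermediates to 6 decimals).
||x|| = sqrt(0.4918^2 + 1.7641^2 + (-5.9861)^2) = 6.259977
Step 2: Project.
Since ||x|| > R, scale = R/||x|| = 5/6.259977 = 0.798725, proj(x) = scale * x
proj(x) = [0.392813, 1.409031, -4.781248]
Step 3: Dot product.
a^T * proj(x) = 4*0.392813 - 1*1.409031 - 1*(-4.781248) = 4.9435


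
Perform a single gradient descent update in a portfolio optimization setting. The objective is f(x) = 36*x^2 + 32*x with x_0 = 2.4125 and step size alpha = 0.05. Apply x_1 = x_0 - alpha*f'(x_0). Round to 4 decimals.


We compute the gradient at x_0 and apply the update.
f'(x) = 72*x + 32
f'(2.4125) = 72*2.4125 + 32 = 205.7
x_1 = 2.4125 - 0.05*205.7 = -7.8725


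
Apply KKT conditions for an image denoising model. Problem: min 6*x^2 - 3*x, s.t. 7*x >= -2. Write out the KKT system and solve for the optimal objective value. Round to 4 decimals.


Step 1: Try lambda = 0 (constraint inactive).
Stationarity: 2*6*x - 3 = 0
x* = 3/(2*6) = 0.25
Check constraint: 7*0.25 = 1.75 >= -2 -- satisfied.
Step 2: Compute optimal value.
f(x*) = 6*0.25^2 - 3*0.25 = -0.375


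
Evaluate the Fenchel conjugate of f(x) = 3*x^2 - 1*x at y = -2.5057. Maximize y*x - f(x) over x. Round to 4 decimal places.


f*(y) = sup_x {y*x - a*x^2 - b*x} = sup_x {(y-b)*x - a*x^2}
FOC: (y - b) - 2a*x = 0 => x* = (y - b)/(2a)
x* = (-2.5057 + 1)/(2*3) = -0.251
f*(-2.5057) = (y-b)^2/(4a) = (-2.5057 + 1)^2/(4*3)
= 2.2671/12 = 0.1889


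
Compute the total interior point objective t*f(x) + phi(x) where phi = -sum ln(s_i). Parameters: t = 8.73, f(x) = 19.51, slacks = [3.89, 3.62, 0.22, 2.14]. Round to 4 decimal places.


Step 1: Compute log-barrier.
ln values: [1.3584, 1.2865, -1.5141, 0.7608]
phi = -(1.3584 + 1.2865 - 1.5141 + 0.7608) = -1.8916
Step 2: Compute augmented objective.
t*f(x) = 8.73*19.51 = 170.3223
Total = 170.3223 - 1.8916 = 168.4307


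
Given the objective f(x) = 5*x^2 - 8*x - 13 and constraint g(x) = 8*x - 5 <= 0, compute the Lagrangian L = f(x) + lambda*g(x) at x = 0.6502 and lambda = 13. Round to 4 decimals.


Step 1: Evaluate f(x).
f(0.6502) = 5*0.6502^2 - 8*0.6502 - 13 = -16.0878
Step 2: Evaluate g(x).
g(0.6502) = 8*0.6502 - 5 = 0.2016
Step 3: Compute Lagrangian.
L = -16.0878 + 13*0.2016 = -13.467


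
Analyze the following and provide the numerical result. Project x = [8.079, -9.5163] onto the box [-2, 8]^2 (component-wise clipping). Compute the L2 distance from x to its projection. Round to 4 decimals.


Project each component onto [-2, 8].
clip(8.079) = 8.0, clip(-9.5163) = -2.0
Projection = [8.0, -2.0]
Squared diffs: [0.0062, 56.4948]
Distance = sqrt(56.501) = 7.5167


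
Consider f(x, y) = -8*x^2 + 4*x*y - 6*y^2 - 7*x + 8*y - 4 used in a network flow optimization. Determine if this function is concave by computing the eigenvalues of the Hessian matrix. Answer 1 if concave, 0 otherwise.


The Hessian of f(x,y) = -8*x^2 + 4*x*y - 6*y^2 - 7*x + 8*y - 4 is:
H = [[-16, 4], [4, -12]]
Trace = -16 - 12 = -28
Determinant = -16*-12 - (4)^2 = 176
Discriminant = (-28)^2 - 4*176 = 80.0
Eigenvalues: lambda_1 = -18.4721, lambda_2 = -9.5279
The function is concave.

1


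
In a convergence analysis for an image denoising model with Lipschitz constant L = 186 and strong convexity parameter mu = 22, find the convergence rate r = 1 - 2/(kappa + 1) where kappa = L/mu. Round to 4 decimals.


Step 1: Compute the condition number.
kappa = L/mu = 186/22 = 8.4545
Step 2: Compute the convergence rate.
r = 1 - 2/(kappa + 1) = 1 - 2*mu/(L + mu) = (L - mu)/(L + mu) = 164/208 = 0.7885


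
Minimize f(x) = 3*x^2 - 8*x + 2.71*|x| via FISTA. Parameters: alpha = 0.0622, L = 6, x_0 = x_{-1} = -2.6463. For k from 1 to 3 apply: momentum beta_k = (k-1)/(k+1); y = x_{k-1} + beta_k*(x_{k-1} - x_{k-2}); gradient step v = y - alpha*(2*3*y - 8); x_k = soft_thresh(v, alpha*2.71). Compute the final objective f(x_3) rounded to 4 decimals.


FISTA on f(x) = 3*x^2 - 8*x + 2.71*|x|
L = 6, alpha = 0.0622
Iteration 1: beta = 0.0, y = -2.6463 + 0.0*(-2.6463 + 2.6463) = -2.6463
  grad(y) = -23.8778, v = y - alpha*grad = -1.1611
  prox(v) = soft_thresh(-1.1611, 0.1686) = -0.9925
Iteration 2: beta = 0.3333, y = -0.9925 + 0.3333*(-0.9925 + 2.6463) = -0.4413
  grad(y) = -10.6477, v = y - alpha*grad = 0.221
  prox(v) = soft_thresh(0.221, 0.1686) = 0.0524
Iteration 3: beta = 0.5, y = 0.0524 + 0.5*(0.0524 + 0.9925) = 0.5749
  grad(y) = -4.5504, v = y - alpha*grad = 0.858
  prox(v) = soft_thresh(0.858, 0.1686) = 0.6894
f(x_3) = 3*0.6894^2 - 8*0.6894 + 2.71*|0.6894| = -2.2211


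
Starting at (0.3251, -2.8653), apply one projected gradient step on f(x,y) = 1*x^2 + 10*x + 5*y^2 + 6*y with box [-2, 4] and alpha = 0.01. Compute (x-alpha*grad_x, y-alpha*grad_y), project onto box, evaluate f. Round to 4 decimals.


Step 1: Compute gradient at (0.3251, -2.8653).
grad_x = 2*1*0.3251 + 10 = 10.6502
grad_y = 2*5*-2.8653 + 6 = -22.653
Step 2: Gradient step.
x_raw = 0.3251 - 0.01*10.6502 = 0.2186
y_raw = -2.8653 - 0.01*-22.653 = -2.6388
Step 3: Project onto [-2, 4].
x_proj = clip(0.2186) = 0.2186
y_proj = clip(-2.6388) = -2.0
Step 4: Evaluate f.
f(0.2186, -2.0) = 10.2338


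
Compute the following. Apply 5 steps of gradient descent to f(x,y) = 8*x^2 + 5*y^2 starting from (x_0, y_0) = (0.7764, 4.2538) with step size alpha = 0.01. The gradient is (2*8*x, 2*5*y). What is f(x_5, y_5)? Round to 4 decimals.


Gradient descent on f(x,y) = 8*x^2 + 5*y^2.
Starting point: (0.7764, 4.2538), alpha = 0.01
Step 1: grad_x = 2*8*0.7764 = 12.4224, grad_y = 2*5*4.2538 = 42.538
  x_1 = 0.7764 - 0.01*12.4224 = 0.6522
  y_1 = 4.2538 - 0.01*42.538 = 3.8284
Step 2: grad_x = 2*8*0.6522 = 10.4348, grad_y = 2*5*3.8284 = 38.2842
  x_2 = 0.6522 - 0.01*10.4348 = 0.5478
  y_2 = 3.8284 - 0.01*38.2842 = 3.4456
Step 3: grad_x = 2*8*0.5478 = 8.7652, grad_y = 2*5*3.4456 = 34.4558
  x_3 = 0.5478 - 0.01*8.7652 = 0.4602
  y_3 = 3.4456 - 0.01*34.4558 = 3.101
Step 4: grad_x = 2*8*0.4602 = 7.3628, grad_y = 2*5*3.101 = 31.0102
  x_4 = 0.4602 - 0.01*7.3628 = 0.3865
  y_4 = 3.101 - 0.01*31.0102 = 2.7909
Step 5: grad_x = 2*8*0.3865 = 6.1848, grad_y = 2*5*2.7909 = 27.9092
  x_5 = 0.3865 - 0.01*6.1848 = 0.3247
  y_5 = 2.7909 - 0.01*27.9092 = 2.5118
f(0.3247, 2.5118) = 8*0.3247^2 + 5*2.5118^2 = 32.3898


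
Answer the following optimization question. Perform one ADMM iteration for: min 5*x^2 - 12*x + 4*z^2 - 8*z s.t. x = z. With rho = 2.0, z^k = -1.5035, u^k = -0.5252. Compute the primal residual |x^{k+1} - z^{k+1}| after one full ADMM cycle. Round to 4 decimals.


ADMM iteration with rho = 2.0, z^k = -1.5035, u^k = -0.5252
Step 1: x-update.
Minimize 5*x^2 - 12*x + (2.0/2)*(x + 1.5035 - 0.5252)^2
FOC: (2*5 + 2.0)*x = 12 + 2.0*(-1.5035 + 0.5252)
x^{k+1} = 0.837
Step 2: z-update.
Minimize 4*z^2 - 8*z + (2.0/2)*(0.837 - z - 0.5252)^2
FOC: (2*4 + 2.0)*z = 8 + 2.0*(0.837 - 0.5252)
z^{k+1} = 0.8624
Step 3: u-update.
u^{k+1} = -0.5252 + 0.837 - 0.8624 = -0.5506
Step 4: Primal residual = |0.837 - 0.8624| = 0.0254


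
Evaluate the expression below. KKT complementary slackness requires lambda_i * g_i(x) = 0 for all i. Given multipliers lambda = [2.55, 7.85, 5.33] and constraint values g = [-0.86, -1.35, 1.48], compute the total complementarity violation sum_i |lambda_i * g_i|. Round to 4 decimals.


KKT complementary slackness check:
lambda_1 * g_1 = 2.55 * -0.86 = -2.193
lambda_2 * g_2 = 7.85 * -1.35 = -10.5975
lambda_3 * g_3 = 5.33 * 1.48 = 7.8884
Total violation = 2.193 + 10.5975 + 7.8884 = 20.6789


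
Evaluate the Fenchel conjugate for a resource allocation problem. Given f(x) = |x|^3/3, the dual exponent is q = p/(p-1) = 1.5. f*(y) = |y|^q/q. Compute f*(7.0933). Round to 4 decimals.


The conjugate exponent q satisfies 1/p + 1/q = 1.
p = 3, so q = 3/(3 - 1) = 1.5
|y|^q = 7.0933^1.5 = 18.8918
f*(7.0933) = 18.8918 / 1.5 = 12.5945


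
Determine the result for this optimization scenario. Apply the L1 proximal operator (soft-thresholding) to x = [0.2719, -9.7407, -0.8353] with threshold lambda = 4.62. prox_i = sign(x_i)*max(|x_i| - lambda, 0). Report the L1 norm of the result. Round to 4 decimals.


Soft-thresholding with lambda = 4.62:
prox(0.2719) = sign(0.2719)*max(|0.2719| - 4.62, 0) = 0.0
prox(-9.7407) = sign(-9.7407)*max(|-9.7407| - 4.62, 0) = -5.1207
prox(-0.8353) = sign(-0.8353)*max(|-0.8353| - 4.62, 0) = 0.0
prox(x) = [0.0, -5.1207, 0.0]
||prox(x)||_1 = 0.0 + 5.1207 + 0.0 = 5.1207
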